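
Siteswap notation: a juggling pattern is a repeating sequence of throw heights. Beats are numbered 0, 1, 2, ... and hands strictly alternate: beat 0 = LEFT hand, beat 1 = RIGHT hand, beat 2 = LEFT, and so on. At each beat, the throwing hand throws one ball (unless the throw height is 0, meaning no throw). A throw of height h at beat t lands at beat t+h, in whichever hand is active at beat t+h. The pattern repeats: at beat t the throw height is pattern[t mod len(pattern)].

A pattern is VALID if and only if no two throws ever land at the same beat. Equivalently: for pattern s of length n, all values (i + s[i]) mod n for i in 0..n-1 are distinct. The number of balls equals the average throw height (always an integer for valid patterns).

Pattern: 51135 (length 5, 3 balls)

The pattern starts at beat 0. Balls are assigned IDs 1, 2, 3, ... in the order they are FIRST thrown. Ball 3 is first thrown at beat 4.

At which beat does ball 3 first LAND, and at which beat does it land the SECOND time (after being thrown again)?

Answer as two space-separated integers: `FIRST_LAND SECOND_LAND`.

Beat 0 (L): throw ball1 h=5 -> lands@5:R; in-air after throw: [b1@5:R]
Beat 1 (R): throw ball2 h=1 -> lands@2:L; in-air after throw: [b2@2:L b1@5:R]
Beat 2 (L): throw ball2 h=1 -> lands@3:R; in-air after throw: [b2@3:R b1@5:R]
Beat 3 (R): throw ball2 h=3 -> lands@6:L; in-air after throw: [b1@5:R b2@6:L]
Beat 4 (L): throw ball3 h=5 -> lands@9:R; in-air after throw: [b1@5:R b2@6:L b3@9:R]
Beat 5 (R): throw ball1 h=5 -> lands@10:L; in-air after throw: [b2@6:L b3@9:R b1@10:L]
Beat 6 (L): throw ball2 h=1 -> lands@7:R; in-air after throw: [b2@7:R b3@9:R b1@10:L]
Beat 7 (R): throw ball2 h=1 -> lands@8:L; in-air after throw: [b2@8:L b3@9:R b1@10:L]
Beat 8 (L): throw ball2 h=3 -> lands@11:R; in-air after throw: [b3@9:R b1@10:L b2@11:R]
Beat 9 (R): throw ball3 h=5 -> lands@14:L; in-air after throw: [b1@10:L b2@11:R b3@14:L]
Beat 10 (L): throw ball1 h=5 -> lands@15:R; in-air after throw: [b2@11:R b3@14:L b1@15:R]
Beat 11 (R): throw ball2 h=1 -> lands@12:L; in-air after throw: [b2@12:L b3@14:L b1@15:R]
Ball 3: thrown@4 h=5 -> first land @9; rethrown@9 h=5 -> second land @14

Answer: 9 14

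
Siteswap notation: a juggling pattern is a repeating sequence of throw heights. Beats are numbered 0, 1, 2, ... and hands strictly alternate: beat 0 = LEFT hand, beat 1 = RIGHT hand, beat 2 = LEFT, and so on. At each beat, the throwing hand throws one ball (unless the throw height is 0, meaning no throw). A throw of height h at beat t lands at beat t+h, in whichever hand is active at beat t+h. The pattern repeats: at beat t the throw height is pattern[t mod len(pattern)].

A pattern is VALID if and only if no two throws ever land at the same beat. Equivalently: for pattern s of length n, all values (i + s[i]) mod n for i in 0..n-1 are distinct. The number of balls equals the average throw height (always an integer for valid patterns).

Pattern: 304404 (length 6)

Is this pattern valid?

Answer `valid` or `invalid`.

Answer: invalid

Derivation:
i=0: (i + s[i]) mod n = (0 + 3) mod 6 = 3
i=1: (i + s[i]) mod n = (1 + 0) mod 6 = 1
i=2: (i + s[i]) mod n = (2 + 4) mod 6 = 0
i=3: (i + s[i]) mod n = (3 + 4) mod 6 = 1
i=4: (i + s[i]) mod n = (4 + 0) mod 6 = 4
i=5: (i + s[i]) mod n = (5 + 4) mod 6 = 3
Residues: [3, 1, 0, 1, 4, 3], distinct: False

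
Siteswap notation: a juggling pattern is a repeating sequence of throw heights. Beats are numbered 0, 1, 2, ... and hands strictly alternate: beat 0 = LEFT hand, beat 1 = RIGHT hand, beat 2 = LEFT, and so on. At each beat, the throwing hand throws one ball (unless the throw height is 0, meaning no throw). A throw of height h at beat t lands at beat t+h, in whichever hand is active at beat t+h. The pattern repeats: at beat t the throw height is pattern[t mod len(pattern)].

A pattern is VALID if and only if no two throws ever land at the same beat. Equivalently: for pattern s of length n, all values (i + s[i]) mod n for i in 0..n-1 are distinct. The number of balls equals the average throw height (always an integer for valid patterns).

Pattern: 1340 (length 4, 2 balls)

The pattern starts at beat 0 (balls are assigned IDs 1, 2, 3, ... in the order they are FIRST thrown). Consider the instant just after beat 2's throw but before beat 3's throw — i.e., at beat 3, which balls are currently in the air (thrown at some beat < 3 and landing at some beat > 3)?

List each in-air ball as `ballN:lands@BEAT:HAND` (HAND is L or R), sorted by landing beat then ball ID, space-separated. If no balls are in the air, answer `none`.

Beat 0 (L): throw ball1 h=1 -> lands@1:R; in-air after throw: [b1@1:R]
Beat 1 (R): throw ball1 h=3 -> lands@4:L; in-air after throw: [b1@4:L]
Beat 2 (L): throw ball2 h=4 -> lands@6:L; in-air after throw: [b1@4:L b2@6:L]

Answer: ball1:lands@4:L ball2:lands@6:L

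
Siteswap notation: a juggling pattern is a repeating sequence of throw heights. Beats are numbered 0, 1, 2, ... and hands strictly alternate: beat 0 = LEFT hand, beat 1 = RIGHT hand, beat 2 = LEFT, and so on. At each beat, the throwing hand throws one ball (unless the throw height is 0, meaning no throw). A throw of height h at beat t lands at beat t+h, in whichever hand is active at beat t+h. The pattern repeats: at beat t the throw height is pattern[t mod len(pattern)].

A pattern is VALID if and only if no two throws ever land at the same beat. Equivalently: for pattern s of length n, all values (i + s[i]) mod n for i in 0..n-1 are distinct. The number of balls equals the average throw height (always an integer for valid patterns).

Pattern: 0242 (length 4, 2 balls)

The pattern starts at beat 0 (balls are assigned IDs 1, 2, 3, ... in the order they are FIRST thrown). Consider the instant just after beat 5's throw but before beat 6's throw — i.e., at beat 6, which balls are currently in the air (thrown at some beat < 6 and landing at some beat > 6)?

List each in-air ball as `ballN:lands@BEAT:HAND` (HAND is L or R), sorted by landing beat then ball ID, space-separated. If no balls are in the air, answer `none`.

Answer: ball1:lands@7:R

Derivation:
Beat 1 (R): throw ball1 h=2 -> lands@3:R; in-air after throw: [b1@3:R]
Beat 2 (L): throw ball2 h=4 -> lands@6:L; in-air after throw: [b1@3:R b2@6:L]
Beat 3 (R): throw ball1 h=2 -> lands@5:R; in-air after throw: [b1@5:R b2@6:L]
Beat 5 (R): throw ball1 h=2 -> lands@7:R; in-air after throw: [b2@6:L b1@7:R]
Beat 6 (L): throw ball2 h=4 -> lands@10:L; in-air after throw: [b1@7:R b2@10:L]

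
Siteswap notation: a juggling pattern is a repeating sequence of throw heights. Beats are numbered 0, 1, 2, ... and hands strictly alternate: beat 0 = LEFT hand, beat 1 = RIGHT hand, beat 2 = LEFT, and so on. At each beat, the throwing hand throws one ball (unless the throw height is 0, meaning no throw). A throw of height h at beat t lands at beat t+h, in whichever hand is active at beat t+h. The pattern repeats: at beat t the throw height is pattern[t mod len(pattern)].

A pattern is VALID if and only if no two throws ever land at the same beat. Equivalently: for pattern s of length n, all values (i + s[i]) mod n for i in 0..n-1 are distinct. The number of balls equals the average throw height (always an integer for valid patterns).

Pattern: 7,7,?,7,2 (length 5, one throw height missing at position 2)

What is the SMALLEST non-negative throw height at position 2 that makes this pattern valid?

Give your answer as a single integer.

Answer: 2

Derivation:
i=0: (0 + 7) mod 5 = 2
i=1: (1 + 7) mod 5 = 3
i=2: s[i]=? (unknown)
i=3: (3 + 7) mod 5 = 0
i=4: (4 + 2) mod 5 = 1
Known residues: [0, 1, 2, 3]; need a permutation of 0..4, so missing residue r = 4
Need (2 + s) mod 5 = 4; smallest s = (4 - 2) mod 5 = 2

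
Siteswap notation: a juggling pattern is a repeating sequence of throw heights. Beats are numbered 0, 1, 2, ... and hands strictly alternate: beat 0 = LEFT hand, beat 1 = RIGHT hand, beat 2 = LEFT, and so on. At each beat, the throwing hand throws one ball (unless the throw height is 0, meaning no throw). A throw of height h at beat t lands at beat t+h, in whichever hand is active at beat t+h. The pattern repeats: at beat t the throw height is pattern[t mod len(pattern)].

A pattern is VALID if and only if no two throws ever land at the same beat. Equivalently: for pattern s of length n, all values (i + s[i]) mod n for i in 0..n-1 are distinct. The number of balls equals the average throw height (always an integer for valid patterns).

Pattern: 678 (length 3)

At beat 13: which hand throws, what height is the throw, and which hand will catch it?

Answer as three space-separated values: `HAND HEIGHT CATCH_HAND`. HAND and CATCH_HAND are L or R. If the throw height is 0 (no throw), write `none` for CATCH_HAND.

Beat 13: 13 mod 2 = 1, so hand = R
Throw height = pattern[13 mod 3] = pattern[1] = 7
Lands at beat 13+7=20, 20 mod 2 = 0, so catch hand = L

Answer: R 7 L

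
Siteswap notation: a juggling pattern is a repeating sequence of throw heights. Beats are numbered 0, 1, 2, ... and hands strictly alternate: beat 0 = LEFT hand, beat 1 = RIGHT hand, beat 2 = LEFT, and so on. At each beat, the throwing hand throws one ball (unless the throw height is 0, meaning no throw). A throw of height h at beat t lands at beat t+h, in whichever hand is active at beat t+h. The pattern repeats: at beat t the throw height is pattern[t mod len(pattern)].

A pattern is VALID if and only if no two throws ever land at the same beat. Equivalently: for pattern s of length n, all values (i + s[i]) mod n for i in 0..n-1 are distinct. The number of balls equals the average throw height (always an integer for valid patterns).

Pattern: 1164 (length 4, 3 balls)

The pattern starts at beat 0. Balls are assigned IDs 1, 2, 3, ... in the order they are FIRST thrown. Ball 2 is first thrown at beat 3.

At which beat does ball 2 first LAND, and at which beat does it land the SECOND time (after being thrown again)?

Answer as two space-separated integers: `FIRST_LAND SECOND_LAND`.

Answer: 7 11

Derivation:
Beat 0 (L): throw ball1 h=1 -> lands@1:R; in-air after throw: [b1@1:R]
Beat 1 (R): throw ball1 h=1 -> lands@2:L; in-air after throw: [b1@2:L]
Beat 2 (L): throw ball1 h=6 -> lands@8:L; in-air after throw: [b1@8:L]
Beat 3 (R): throw ball2 h=4 -> lands@7:R; in-air after throw: [b2@7:R b1@8:L]
Beat 4 (L): throw ball3 h=1 -> lands@5:R; in-air after throw: [b3@5:R b2@7:R b1@8:L]
Beat 5 (R): throw ball3 h=1 -> lands@6:L; in-air after throw: [b3@6:L b2@7:R b1@8:L]
Beat 6 (L): throw ball3 h=6 -> lands@12:L; in-air after throw: [b2@7:R b1@8:L b3@12:L]
Beat 7 (R): throw ball2 h=4 -> lands@11:R; in-air after throw: [b1@8:L b2@11:R b3@12:L]
Beat 8 (L): throw ball1 h=1 -> lands@9:R; in-air after throw: [b1@9:R b2@11:R b3@12:L]
Beat 9 (R): throw ball1 h=1 -> lands@10:L; in-air after throw: [b1@10:L b2@11:R b3@12:L]
Beat 10 (L): throw ball1 h=6 -> lands@16:L; in-air after throw: [b2@11:R b3@12:L b1@16:L]
Beat 11 (R): throw ball2 h=4 -> lands@15:R; in-air after throw: [b3@12:L b2@15:R b1@16:L]
Ball 2: thrown@3 h=4 -> first land @7; rethrown@7 h=4 -> second land @11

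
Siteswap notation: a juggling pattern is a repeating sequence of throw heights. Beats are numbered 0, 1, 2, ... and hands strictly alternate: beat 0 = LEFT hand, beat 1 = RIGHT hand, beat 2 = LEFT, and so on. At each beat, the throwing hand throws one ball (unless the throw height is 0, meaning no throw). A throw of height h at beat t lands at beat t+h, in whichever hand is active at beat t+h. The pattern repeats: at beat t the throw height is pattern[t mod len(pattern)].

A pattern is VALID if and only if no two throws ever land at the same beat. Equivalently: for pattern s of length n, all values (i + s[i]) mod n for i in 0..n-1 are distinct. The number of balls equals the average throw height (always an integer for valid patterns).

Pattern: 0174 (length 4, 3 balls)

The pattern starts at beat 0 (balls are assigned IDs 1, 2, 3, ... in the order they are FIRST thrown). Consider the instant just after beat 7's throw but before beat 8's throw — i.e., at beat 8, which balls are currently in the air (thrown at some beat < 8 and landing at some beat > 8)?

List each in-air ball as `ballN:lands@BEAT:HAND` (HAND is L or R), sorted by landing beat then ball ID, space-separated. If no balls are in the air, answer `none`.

Beat 1 (R): throw ball1 h=1 -> lands@2:L; in-air after throw: [b1@2:L]
Beat 2 (L): throw ball1 h=7 -> lands@9:R; in-air after throw: [b1@9:R]
Beat 3 (R): throw ball2 h=4 -> lands@7:R; in-air after throw: [b2@7:R b1@9:R]
Beat 5 (R): throw ball3 h=1 -> lands@6:L; in-air after throw: [b3@6:L b2@7:R b1@9:R]
Beat 6 (L): throw ball3 h=7 -> lands@13:R; in-air after throw: [b2@7:R b1@9:R b3@13:R]
Beat 7 (R): throw ball2 h=4 -> lands@11:R; in-air after throw: [b1@9:R b2@11:R b3@13:R]

Answer: ball1:lands@9:R ball2:lands@11:R ball3:lands@13:R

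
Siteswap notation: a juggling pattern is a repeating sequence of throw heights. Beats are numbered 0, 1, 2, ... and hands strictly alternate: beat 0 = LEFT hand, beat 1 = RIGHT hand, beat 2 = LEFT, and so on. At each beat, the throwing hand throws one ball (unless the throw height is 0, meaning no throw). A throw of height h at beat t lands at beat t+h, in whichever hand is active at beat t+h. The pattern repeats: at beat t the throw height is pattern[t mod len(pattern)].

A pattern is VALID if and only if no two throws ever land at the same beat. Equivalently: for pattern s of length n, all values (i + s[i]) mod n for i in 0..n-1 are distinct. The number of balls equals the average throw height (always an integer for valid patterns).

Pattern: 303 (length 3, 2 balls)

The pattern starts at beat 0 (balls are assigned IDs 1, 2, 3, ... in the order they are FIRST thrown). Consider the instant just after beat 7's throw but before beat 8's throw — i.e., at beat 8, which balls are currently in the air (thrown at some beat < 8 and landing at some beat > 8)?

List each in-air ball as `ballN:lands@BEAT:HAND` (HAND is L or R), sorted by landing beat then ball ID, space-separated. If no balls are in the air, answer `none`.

Answer: ball1:lands@9:R

Derivation:
Beat 0 (L): throw ball1 h=3 -> lands@3:R; in-air after throw: [b1@3:R]
Beat 2 (L): throw ball2 h=3 -> lands@5:R; in-air after throw: [b1@3:R b2@5:R]
Beat 3 (R): throw ball1 h=3 -> lands@6:L; in-air after throw: [b2@5:R b1@6:L]
Beat 5 (R): throw ball2 h=3 -> lands@8:L; in-air after throw: [b1@6:L b2@8:L]
Beat 6 (L): throw ball1 h=3 -> lands@9:R; in-air after throw: [b2@8:L b1@9:R]
Beat 8 (L): throw ball2 h=3 -> lands@11:R; in-air after throw: [b1@9:R b2@11:R]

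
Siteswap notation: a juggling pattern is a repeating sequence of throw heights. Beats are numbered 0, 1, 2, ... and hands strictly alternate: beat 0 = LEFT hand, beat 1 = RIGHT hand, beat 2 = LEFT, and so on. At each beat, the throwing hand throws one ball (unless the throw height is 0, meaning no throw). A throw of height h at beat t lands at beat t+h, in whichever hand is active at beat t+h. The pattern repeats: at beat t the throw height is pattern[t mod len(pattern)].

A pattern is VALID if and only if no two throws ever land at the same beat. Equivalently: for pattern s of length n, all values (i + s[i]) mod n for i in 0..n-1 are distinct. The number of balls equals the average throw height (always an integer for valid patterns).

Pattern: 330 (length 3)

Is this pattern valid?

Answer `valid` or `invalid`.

i=0: (i + s[i]) mod n = (0 + 3) mod 3 = 0
i=1: (i + s[i]) mod n = (1 + 3) mod 3 = 1
i=2: (i + s[i]) mod n = (2 + 0) mod 3 = 2
Residues: [0, 1, 2], distinct: True

Answer: valid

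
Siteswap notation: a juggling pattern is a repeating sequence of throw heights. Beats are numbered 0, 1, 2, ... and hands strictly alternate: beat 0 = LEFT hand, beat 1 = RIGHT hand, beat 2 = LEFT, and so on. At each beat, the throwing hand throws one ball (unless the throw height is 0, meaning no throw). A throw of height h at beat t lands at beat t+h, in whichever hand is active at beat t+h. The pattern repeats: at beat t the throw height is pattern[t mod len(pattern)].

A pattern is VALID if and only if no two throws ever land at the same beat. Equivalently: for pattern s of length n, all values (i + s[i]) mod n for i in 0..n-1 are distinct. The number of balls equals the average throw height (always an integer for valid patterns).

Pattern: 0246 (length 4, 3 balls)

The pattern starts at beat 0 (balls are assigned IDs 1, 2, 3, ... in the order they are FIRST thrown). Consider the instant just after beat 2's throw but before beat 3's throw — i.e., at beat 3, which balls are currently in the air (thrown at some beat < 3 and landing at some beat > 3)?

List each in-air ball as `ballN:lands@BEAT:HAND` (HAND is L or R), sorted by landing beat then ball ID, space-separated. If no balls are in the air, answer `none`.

Answer: ball2:lands@6:L

Derivation:
Beat 1 (R): throw ball1 h=2 -> lands@3:R; in-air after throw: [b1@3:R]
Beat 2 (L): throw ball2 h=4 -> lands@6:L; in-air after throw: [b1@3:R b2@6:L]
Beat 3 (R): throw ball1 h=6 -> lands@9:R; in-air after throw: [b2@6:L b1@9:R]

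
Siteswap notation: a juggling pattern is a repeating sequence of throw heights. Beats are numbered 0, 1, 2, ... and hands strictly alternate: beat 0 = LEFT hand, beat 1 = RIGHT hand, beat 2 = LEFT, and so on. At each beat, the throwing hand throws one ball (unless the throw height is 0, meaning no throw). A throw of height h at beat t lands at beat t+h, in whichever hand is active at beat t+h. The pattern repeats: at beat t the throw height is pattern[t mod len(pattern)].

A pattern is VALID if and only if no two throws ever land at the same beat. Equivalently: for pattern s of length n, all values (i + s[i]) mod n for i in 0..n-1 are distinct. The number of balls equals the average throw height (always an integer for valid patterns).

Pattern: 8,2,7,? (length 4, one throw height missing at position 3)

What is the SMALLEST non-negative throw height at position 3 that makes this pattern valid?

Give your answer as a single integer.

i=0: (0 + 8) mod 4 = 0
i=1: (1 + 2) mod 4 = 3
i=2: (2 + 7) mod 4 = 1
i=3: s[i]=? (unknown)
Known residues: [0, 1, 3]; need a permutation of 0..3, so missing residue r = 2
Need (3 + s) mod 4 = 2; smallest s = (2 - 3) mod 4 = 3

Answer: 3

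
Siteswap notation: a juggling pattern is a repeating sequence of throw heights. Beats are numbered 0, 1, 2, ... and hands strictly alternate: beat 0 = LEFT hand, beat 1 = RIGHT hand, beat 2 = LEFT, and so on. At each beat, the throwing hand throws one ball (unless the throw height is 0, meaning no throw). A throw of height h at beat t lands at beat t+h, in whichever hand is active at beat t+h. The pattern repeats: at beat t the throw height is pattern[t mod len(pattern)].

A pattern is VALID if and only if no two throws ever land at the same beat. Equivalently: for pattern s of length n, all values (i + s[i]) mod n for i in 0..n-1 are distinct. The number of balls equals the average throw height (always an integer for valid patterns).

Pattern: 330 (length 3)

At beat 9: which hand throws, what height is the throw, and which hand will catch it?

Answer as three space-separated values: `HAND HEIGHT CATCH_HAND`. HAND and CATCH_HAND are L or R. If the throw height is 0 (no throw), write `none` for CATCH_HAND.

Answer: R 3 L

Derivation:
Beat 9: 9 mod 2 = 1, so hand = R
Throw height = pattern[9 mod 3] = pattern[0] = 3
Lands at beat 9+3=12, 12 mod 2 = 0, so catch hand = L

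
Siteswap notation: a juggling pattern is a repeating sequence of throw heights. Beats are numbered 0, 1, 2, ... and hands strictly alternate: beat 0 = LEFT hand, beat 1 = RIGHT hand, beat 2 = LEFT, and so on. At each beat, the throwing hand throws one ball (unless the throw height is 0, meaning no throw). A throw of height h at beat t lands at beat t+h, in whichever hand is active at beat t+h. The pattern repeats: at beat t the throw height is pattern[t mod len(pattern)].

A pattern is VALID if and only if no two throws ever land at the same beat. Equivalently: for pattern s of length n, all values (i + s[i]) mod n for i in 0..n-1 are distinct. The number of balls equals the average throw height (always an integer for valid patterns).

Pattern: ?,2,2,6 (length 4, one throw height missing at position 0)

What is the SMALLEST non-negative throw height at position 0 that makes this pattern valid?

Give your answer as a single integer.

i=0: s[i]=? (unknown)
i=1: (1 + 2) mod 4 = 3
i=2: (2 + 2) mod 4 = 0
i=3: (3 + 6) mod 4 = 1
Known residues: [0, 1, 3]; need a permutation of 0..3, so missing residue r = 2
Need (0 + s) mod 4 = 2; smallest s = (2 - 0) mod 4 = 2

Answer: 2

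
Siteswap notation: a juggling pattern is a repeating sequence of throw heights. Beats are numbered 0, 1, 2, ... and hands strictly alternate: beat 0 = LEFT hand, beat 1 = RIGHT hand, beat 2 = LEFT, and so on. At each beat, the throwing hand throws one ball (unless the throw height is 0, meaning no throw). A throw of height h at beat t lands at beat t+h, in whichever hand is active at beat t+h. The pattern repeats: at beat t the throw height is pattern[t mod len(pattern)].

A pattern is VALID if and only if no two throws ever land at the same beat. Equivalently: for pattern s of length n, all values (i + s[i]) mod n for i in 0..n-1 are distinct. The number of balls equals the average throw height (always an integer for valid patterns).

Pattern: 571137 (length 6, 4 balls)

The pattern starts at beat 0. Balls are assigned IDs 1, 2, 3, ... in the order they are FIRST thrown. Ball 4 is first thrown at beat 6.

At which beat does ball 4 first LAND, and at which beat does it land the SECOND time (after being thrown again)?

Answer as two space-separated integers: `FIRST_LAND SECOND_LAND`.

Beat 0 (L): throw ball1 h=5 -> lands@5:R; in-air after throw: [b1@5:R]
Beat 1 (R): throw ball2 h=7 -> lands@8:L; in-air after throw: [b1@5:R b2@8:L]
Beat 2 (L): throw ball3 h=1 -> lands@3:R; in-air after throw: [b3@3:R b1@5:R b2@8:L]
Beat 3 (R): throw ball3 h=1 -> lands@4:L; in-air after throw: [b3@4:L b1@5:R b2@8:L]
Beat 4 (L): throw ball3 h=3 -> lands@7:R; in-air after throw: [b1@5:R b3@7:R b2@8:L]
Beat 5 (R): throw ball1 h=7 -> lands@12:L; in-air after throw: [b3@7:R b2@8:L b1@12:L]
Beat 6 (L): throw ball4 h=5 -> lands@11:R; in-air after throw: [b3@7:R b2@8:L b4@11:R b1@12:L]
Beat 7 (R): throw ball3 h=7 -> lands@14:L; in-air after throw: [b2@8:L b4@11:R b1@12:L b3@14:L]
Beat 8 (L): throw ball2 h=1 -> lands@9:R; in-air after throw: [b2@9:R b4@11:R b1@12:L b3@14:L]
Beat 9 (R): throw ball2 h=1 -> lands@10:L; in-air after throw: [b2@10:L b4@11:R b1@12:L b3@14:L]
Beat 10 (L): throw ball2 h=3 -> lands@13:R; in-air after throw: [b4@11:R b1@12:L b2@13:R b3@14:L]
Beat 11 (R): throw ball4 h=7 -> lands@18:L; in-air after throw: [b1@12:L b2@13:R b3@14:L b4@18:L]
Beat 12 (L): throw ball1 h=5 -> lands@17:R; in-air after throw: [b2@13:R b3@14:L b1@17:R b4@18:L]
Beat 13 (R): throw ball2 h=7 -> lands@20:L; in-air after throw: [b3@14:L b1@17:R b4@18:L b2@20:L]
Beat 14 (L): throw ball3 h=1 -> lands@15:R; in-air after throw: [b3@15:R b1@17:R b4@18:L b2@20:L]
Beat 15 (R): throw ball3 h=1 -> lands@16:L; in-air after throw: [b3@16:L b1@17:R b4@18:L b2@20:L]
Beat 16 (L): throw ball3 h=3 -> lands@19:R; in-air after throw: [b1@17:R b4@18:L b3@19:R b2@20:L]
Beat 17 (R): throw ball1 h=7 -> lands@24:L; in-air after throw: [b4@18:L b3@19:R b2@20:L b1@24:L]
Beat 18 (L): throw ball4 h=5 -> lands@23:R; in-air after throw: [b3@19:R b2@20:L b4@23:R b1@24:L]
Ball 4: thrown@6 h=5 -> first land @11; rethrown@11 h=7 -> second land @18

Answer: 11 18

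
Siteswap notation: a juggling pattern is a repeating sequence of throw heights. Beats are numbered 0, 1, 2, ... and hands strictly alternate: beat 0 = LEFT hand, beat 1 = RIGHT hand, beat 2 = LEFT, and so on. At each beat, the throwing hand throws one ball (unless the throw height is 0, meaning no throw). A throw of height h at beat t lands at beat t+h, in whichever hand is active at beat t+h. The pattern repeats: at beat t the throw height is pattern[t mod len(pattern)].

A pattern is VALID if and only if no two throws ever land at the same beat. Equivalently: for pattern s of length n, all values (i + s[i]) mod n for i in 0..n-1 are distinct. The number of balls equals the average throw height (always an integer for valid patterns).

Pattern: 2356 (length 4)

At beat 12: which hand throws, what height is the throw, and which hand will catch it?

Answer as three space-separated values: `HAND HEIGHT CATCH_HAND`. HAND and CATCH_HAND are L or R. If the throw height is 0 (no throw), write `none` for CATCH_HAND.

Answer: L 2 L

Derivation:
Beat 12: 12 mod 2 = 0, so hand = L
Throw height = pattern[12 mod 4] = pattern[0] = 2
Lands at beat 12+2=14, 14 mod 2 = 0, so catch hand = L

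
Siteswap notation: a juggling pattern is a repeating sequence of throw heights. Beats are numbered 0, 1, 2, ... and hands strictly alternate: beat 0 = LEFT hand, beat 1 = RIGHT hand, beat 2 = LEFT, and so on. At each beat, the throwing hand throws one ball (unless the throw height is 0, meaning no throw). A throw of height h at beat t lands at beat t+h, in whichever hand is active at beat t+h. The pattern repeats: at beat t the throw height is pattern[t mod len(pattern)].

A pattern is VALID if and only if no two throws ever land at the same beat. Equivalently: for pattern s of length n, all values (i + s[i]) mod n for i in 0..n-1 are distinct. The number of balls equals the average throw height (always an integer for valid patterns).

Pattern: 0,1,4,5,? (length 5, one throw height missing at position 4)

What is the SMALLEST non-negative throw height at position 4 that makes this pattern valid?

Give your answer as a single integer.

i=0: (0 + 0) mod 5 = 0
i=1: (1 + 1) mod 5 = 2
i=2: (2 + 4) mod 5 = 1
i=3: (3 + 5) mod 5 = 3
i=4: s[i]=? (unknown)
Known residues: [0, 1, 2, 3]; need a permutation of 0..4, so missing residue r = 4
Need (4 + s) mod 5 = 4; smallest s = (4 - 4) mod 5 = 0

Answer: 0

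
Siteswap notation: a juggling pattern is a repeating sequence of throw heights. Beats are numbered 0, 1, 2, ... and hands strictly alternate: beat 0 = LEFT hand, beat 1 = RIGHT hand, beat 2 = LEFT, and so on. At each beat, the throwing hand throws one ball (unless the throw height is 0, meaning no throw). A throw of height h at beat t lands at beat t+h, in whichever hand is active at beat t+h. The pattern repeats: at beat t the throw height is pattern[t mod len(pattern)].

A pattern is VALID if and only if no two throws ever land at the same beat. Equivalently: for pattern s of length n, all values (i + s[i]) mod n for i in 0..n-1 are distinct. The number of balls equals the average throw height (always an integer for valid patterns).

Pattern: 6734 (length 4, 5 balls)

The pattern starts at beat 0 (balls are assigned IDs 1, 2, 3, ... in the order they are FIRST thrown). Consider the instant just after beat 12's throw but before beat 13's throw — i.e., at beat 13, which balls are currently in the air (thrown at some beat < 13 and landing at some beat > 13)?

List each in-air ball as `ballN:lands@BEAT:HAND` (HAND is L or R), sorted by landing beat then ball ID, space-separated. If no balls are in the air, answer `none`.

Beat 0 (L): throw ball1 h=6 -> lands@6:L; in-air after throw: [b1@6:L]
Beat 1 (R): throw ball2 h=7 -> lands@8:L; in-air after throw: [b1@6:L b2@8:L]
Beat 2 (L): throw ball3 h=3 -> lands@5:R; in-air after throw: [b3@5:R b1@6:L b2@8:L]
Beat 3 (R): throw ball4 h=4 -> lands@7:R; in-air after throw: [b3@5:R b1@6:L b4@7:R b2@8:L]
Beat 4 (L): throw ball5 h=6 -> lands@10:L; in-air after throw: [b3@5:R b1@6:L b4@7:R b2@8:L b5@10:L]
Beat 5 (R): throw ball3 h=7 -> lands@12:L; in-air after throw: [b1@6:L b4@7:R b2@8:L b5@10:L b3@12:L]
Beat 6 (L): throw ball1 h=3 -> lands@9:R; in-air after throw: [b4@7:R b2@8:L b1@9:R b5@10:L b3@12:L]
Beat 7 (R): throw ball4 h=4 -> lands@11:R; in-air after throw: [b2@8:L b1@9:R b5@10:L b4@11:R b3@12:L]
Beat 8 (L): throw ball2 h=6 -> lands@14:L; in-air after throw: [b1@9:R b5@10:L b4@11:R b3@12:L b2@14:L]
Beat 9 (R): throw ball1 h=7 -> lands@16:L; in-air after throw: [b5@10:L b4@11:R b3@12:L b2@14:L b1@16:L]
Beat 10 (L): throw ball5 h=3 -> lands@13:R; in-air after throw: [b4@11:R b3@12:L b5@13:R b2@14:L b1@16:L]
Beat 11 (R): throw ball4 h=4 -> lands@15:R; in-air after throw: [b3@12:L b5@13:R b2@14:L b4@15:R b1@16:L]
Beat 12 (L): throw ball3 h=6 -> lands@18:L; in-air after throw: [b5@13:R b2@14:L b4@15:R b1@16:L b3@18:L]
Beat 13 (R): throw ball5 h=7 -> lands@20:L; in-air after throw: [b2@14:L b4@15:R b1@16:L b3@18:L b5@20:L]

Answer: ball2:lands@14:L ball4:lands@15:R ball1:lands@16:L ball3:lands@18:L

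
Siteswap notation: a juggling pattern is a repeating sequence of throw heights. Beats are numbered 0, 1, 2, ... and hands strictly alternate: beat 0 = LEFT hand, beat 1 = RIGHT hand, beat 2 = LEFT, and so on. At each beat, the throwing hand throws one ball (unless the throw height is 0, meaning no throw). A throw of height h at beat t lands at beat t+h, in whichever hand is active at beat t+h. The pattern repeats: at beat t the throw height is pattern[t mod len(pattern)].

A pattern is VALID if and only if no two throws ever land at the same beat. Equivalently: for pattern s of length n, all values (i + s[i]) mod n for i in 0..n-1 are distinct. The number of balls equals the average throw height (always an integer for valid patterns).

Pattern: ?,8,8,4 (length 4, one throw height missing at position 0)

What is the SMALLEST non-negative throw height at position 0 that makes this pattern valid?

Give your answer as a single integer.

i=0: s[i]=? (unknown)
i=1: (1 + 8) mod 4 = 1
i=2: (2 + 8) mod 4 = 2
i=3: (3 + 4) mod 4 = 3
Known residues: [1, 2, 3]; need a permutation of 0..3, so missing residue r = 0
Need (0 + s) mod 4 = 0; smallest s = (0 - 0) mod 4 = 0

Answer: 0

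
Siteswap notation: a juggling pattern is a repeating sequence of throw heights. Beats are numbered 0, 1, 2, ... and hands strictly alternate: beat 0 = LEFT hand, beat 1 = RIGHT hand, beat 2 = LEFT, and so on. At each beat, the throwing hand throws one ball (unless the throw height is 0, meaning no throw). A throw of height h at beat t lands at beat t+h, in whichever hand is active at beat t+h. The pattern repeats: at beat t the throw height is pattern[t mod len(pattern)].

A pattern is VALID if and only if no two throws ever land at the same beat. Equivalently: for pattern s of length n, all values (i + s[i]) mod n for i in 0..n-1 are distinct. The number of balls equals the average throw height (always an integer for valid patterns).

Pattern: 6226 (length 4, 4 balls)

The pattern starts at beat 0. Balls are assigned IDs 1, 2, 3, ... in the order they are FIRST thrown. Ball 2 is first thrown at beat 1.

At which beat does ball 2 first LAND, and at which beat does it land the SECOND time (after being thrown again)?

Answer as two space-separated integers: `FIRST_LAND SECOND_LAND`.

Beat 0 (L): throw ball1 h=6 -> lands@6:L; in-air after throw: [b1@6:L]
Beat 1 (R): throw ball2 h=2 -> lands@3:R; in-air after throw: [b2@3:R b1@6:L]
Beat 2 (L): throw ball3 h=2 -> lands@4:L; in-air after throw: [b2@3:R b3@4:L b1@6:L]
Beat 3 (R): throw ball2 h=6 -> lands@9:R; in-air after throw: [b3@4:L b1@6:L b2@9:R]
Beat 4 (L): throw ball3 h=6 -> lands@10:L; in-air after throw: [b1@6:L b2@9:R b3@10:L]
Beat 5 (R): throw ball4 h=2 -> lands@7:R; in-air after throw: [b1@6:L b4@7:R b2@9:R b3@10:L]
Beat 6 (L): throw ball1 h=2 -> lands@8:L; in-air after throw: [b4@7:R b1@8:L b2@9:R b3@10:L]
Beat 7 (R): throw ball4 h=6 -> lands@13:R; in-air after throw: [b1@8:L b2@9:R b3@10:L b4@13:R]
Beat 8 (L): throw ball1 h=6 -> lands@14:L; in-air after throw: [b2@9:R b3@10:L b4@13:R b1@14:L]
Beat 9 (R): throw ball2 h=2 -> lands@11:R; in-air after throw: [b3@10:L b2@11:R b4@13:R b1@14:L]
Ball 2: thrown@1 h=2 -> first land @3; rethrown@3 h=6 -> second land @9

Answer: 3 9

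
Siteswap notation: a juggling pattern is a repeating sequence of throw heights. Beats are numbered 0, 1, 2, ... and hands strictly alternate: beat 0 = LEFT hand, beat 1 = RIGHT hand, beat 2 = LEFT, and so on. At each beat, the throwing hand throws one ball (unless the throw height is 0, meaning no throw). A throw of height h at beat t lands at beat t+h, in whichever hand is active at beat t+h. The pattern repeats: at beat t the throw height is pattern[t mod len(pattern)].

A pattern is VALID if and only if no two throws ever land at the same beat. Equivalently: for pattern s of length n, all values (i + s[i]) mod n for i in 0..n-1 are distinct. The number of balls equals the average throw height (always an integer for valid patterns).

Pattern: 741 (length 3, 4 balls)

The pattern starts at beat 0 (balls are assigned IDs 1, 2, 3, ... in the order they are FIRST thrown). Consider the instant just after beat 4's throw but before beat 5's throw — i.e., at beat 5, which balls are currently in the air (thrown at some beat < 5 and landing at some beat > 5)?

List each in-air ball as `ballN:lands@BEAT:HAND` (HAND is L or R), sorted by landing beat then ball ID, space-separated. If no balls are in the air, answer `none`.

Beat 0 (L): throw ball1 h=7 -> lands@7:R; in-air after throw: [b1@7:R]
Beat 1 (R): throw ball2 h=4 -> lands@5:R; in-air after throw: [b2@5:R b1@7:R]
Beat 2 (L): throw ball3 h=1 -> lands@3:R; in-air after throw: [b3@3:R b2@5:R b1@7:R]
Beat 3 (R): throw ball3 h=7 -> lands@10:L; in-air after throw: [b2@5:R b1@7:R b3@10:L]
Beat 4 (L): throw ball4 h=4 -> lands@8:L; in-air after throw: [b2@5:R b1@7:R b4@8:L b3@10:L]
Beat 5 (R): throw ball2 h=1 -> lands@6:L; in-air after throw: [b2@6:L b1@7:R b4@8:L b3@10:L]

Answer: ball1:lands@7:R ball4:lands@8:L ball3:lands@10:L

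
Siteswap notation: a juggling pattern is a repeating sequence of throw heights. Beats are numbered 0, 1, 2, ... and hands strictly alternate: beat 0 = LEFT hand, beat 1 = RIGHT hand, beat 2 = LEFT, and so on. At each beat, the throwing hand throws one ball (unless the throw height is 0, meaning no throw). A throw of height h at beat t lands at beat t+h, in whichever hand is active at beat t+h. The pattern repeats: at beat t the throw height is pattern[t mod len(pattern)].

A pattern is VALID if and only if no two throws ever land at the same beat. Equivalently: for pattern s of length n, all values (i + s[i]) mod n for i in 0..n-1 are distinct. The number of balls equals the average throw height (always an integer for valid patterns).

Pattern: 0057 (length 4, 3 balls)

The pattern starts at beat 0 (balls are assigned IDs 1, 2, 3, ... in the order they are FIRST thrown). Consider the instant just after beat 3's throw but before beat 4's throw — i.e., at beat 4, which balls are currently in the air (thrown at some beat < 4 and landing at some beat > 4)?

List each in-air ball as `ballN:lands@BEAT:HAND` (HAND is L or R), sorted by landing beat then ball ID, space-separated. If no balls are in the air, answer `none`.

Answer: ball1:lands@7:R ball2:lands@10:L

Derivation:
Beat 2 (L): throw ball1 h=5 -> lands@7:R; in-air after throw: [b1@7:R]
Beat 3 (R): throw ball2 h=7 -> lands@10:L; in-air after throw: [b1@7:R b2@10:L]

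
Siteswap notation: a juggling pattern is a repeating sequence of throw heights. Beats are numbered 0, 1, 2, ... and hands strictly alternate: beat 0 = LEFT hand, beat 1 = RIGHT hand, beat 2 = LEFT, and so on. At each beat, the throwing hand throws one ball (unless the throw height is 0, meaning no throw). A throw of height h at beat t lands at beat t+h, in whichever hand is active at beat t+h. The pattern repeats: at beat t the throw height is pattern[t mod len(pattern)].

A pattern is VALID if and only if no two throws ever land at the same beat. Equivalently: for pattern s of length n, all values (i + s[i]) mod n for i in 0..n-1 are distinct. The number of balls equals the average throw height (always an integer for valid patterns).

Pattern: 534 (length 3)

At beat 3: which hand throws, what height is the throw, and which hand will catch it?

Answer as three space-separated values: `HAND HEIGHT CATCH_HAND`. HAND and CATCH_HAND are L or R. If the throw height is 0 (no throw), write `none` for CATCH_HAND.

Beat 3: 3 mod 2 = 1, so hand = R
Throw height = pattern[3 mod 3] = pattern[0] = 5
Lands at beat 3+5=8, 8 mod 2 = 0, so catch hand = L

Answer: R 5 L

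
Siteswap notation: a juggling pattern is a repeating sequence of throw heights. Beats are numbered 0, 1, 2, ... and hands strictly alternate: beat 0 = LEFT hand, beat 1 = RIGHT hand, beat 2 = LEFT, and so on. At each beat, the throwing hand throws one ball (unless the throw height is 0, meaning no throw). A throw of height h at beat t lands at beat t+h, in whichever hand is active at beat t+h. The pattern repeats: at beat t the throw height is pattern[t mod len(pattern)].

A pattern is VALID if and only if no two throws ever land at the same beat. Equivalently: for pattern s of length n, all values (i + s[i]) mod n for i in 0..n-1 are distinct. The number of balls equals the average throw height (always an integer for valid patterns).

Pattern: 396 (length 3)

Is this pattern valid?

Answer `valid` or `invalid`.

Answer: valid

Derivation:
i=0: (i + s[i]) mod n = (0 + 3) mod 3 = 0
i=1: (i + s[i]) mod n = (1 + 9) mod 3 = 1
i=2: (i + s[i]) mod n = (2 + 6) mod 3 = 2
Residues: [0, 1, 2], distinct: True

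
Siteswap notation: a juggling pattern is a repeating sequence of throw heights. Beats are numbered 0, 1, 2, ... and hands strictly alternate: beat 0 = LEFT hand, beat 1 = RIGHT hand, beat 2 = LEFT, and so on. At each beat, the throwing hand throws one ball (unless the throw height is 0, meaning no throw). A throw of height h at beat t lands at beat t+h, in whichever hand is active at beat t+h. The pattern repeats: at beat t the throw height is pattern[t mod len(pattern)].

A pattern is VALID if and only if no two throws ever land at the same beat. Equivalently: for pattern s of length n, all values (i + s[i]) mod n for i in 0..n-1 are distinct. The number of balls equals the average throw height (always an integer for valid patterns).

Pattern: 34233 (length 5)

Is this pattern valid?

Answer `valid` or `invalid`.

i=0: (i + s[i]) mod n = (0 + 3) mod 5 = 3
i=1: (i + s[i]) mod n = (1 + 4) mod 5 = 0
i=2: (i + s[i]) mod n = (2 + 2) mod 5 = 4
i=3: (i + s[i]) mod n = (3 + 3) mod 5 = 1
i=4: (i + s[i]) mod n = (4 + 3) mod 5 = 2
Residues: [3, 0, 4, 1, 2], distinct: True

Answer: valid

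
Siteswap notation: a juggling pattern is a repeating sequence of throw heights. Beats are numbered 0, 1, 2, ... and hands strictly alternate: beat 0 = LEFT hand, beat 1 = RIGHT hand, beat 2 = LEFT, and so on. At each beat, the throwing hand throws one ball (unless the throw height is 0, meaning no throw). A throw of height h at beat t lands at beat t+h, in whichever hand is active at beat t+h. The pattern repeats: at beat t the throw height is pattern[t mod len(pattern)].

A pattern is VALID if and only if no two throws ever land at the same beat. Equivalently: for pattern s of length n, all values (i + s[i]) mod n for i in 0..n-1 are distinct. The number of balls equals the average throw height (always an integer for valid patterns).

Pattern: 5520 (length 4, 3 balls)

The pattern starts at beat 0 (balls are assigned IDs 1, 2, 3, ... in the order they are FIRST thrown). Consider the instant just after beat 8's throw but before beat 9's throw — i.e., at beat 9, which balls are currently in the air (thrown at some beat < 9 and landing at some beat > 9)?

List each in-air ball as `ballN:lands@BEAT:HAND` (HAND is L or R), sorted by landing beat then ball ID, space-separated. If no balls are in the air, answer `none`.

Beat 0 (L): throw ball1 h=5 -> lands@5:R; in-air after throw: [b1@5:R]
Beat 1 (R): throw ball2 h=5 -> lands@6:L; in-air after throw: [b1@5:R b2@6:L]
Beat 2 (L): throw ball3 h=2 -> lands@4:L; in-air after throw: [b3@4:L b1@5:R b2@6:L]
Beat 4 (L): throw ball3 h=5 -> lands@9:R; in-air after throw: [b1@5:R b2@6:L b3@9:R]
Beat 5 (R): throw ball1 h=5 -> lands@10:L; in-air after throw: [b2@6:L b3@9:R b1@10:L]
Beat 6 (L): throw ball2 h=2 -> lands@8:L; in-air after throw: [b2@8:L b3@9:R b1@10:L]
Beat 8 (L): throw ball2 h=5 -> lands@13:R; in-air after throw: [b3@9:R b1@10:L b2@13:R]
Beat 9 (R): throw ball3 h=5 -> lands@14:L; in-air after throw: [b1@10:L b2@13:R b3@14:L]

Answer: ball1:lands@10:L ball2:lands@13:R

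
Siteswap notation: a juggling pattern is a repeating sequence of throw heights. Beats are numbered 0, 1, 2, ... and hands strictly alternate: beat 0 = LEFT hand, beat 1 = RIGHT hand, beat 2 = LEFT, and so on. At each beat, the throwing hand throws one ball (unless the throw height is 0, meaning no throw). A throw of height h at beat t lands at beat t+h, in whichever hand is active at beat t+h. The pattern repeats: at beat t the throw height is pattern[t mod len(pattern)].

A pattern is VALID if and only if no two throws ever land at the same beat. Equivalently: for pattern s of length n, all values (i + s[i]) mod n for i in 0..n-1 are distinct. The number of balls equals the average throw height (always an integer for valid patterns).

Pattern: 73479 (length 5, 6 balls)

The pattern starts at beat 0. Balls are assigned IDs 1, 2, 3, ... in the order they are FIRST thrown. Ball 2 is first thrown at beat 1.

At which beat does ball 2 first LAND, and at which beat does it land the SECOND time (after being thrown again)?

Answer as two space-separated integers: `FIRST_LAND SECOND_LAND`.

Answer: 4 13

Derivation:
Beat 0 (L): throw ball1 h=7 -> lands@7:R; in-air after throw: [b1@7:R]
Beat 1 (R): throw ball2 h=3 -> lands@4:L; in-air after throw: [b2@4:L b1@7:R]
Beat 2 (L): throw ball3 h=4 -> lands@6:L; in-air after throw: [b2@4:L b3@6:L b1@7:R]
Beat 3 (R): throw ball4 h=7 -> lands@10:L; in-air after throw: [b2@4:L b3@6:L b1@7:R b4@10:L]
Beat 4 (L): throw ball2 h=9 -> lands@13:R; in-air after throw: [b3@6:L b1@7:R b4@10:L b2@13:R]
Beat 5 (R): throw ball5 h=7 -> lands@12:L; in-air after throw: [b3@6:L b1@7:R b4@10:L b5@12:L b2@13:R]
Beat 6 (L): throw ball3 h=3 -> lands@9:R; in-air after throw: [b1@7:R b3@9:R b4@10:L b5@12:L b2@13:R]
Beat 7 (R): throw ball1 h=4 -> lands@11:R; in-air after throw: [b3@9:R b4@10:L b1@11:R b5@12:L b2@13:R]
Beat 8 (L): throw ball6 h=7 -> lands@15:R; in-air after throw: [b3@9:R b4@10:L b1@11:R b5@12:L b2@13:R b6@15:R]
Beat 9 (R): throw ball3 h=9 -> lands@18:L; in-air after throw: [b4@10:L b1@11:R b5@12:L b2@13:R b6@15:R b3@18:L]
Beat 10 (L): throw ball4 h=7 -> lands@17:R; in-air after throw: [b1@11:R b5@12:L b2@13:R b6@15:R b4@17:R b3@18:L]
Beat 11 (R): throw ball1 h=3 -> lands@14:L; in-air after throw: [b5@12:L b2@13:R b1@14:L b6@15:R b4@17:R b3@18:L]
Beat 12 (L): throw ball5 h=4 -> lands@16:L; in-air after throw: [b2@13:R b1@14:L b6@15:R b5@16:L b4@17:R b3@18:L]
Beat 13 (R): throw ball2 h=7 -> lands@20:L; in-air after throw: [b1@14:L b6@15:R b5@16:L b4@17:R b3@18:L b2@20:L]
Ball 2: thrown@1 h=3 -> first land @4; rethrown@4 h=9 -> second land @13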